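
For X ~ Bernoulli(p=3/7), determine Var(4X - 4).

For X ~ Bernoulli(p=3/7):
Var(X) = \frac{12}{49}
Var(4X - 4) = (4)² × Var(X) = 16 × \frac{12}{49} = \frac{192}{49}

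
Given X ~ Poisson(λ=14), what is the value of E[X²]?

Using the identity E[X²] = Var(X) + (E[X])²:
E[X] = 14
Var(X) = 14
E[X²] = 14 + (14)²
= 210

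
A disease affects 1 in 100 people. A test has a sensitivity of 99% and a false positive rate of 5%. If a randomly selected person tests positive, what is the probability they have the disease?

Let D = the rare event, + = positive/flagged.
P(D) = 1/100
P(+|D) = 99/100
P(+|D') = 5/100 = 1/20
P(+) = P(+|D)P(D) + P(+|D')P(D')
     = \frac{99}{100} × \frac{1}{100} + \frac{1}{20} × \frac{99}{100}
     = \frac{297}{5000}
P(D|+) = P(+|D)P(D)/P(+) = \frac{1}{6}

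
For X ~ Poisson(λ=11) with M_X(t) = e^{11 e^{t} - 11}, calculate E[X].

To find E[X], compute M^(1)(0):
M^(1)(t) = 11 e^{t} e^{11 e^{t} - 11}
M^(1)(0) = 11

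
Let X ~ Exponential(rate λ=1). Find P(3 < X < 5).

P(3 < X < 5) = ∫_{3}^{5} f(x) dx
where f(x) = e^{- x}
= - \frac{1 - e^{2}}{e^{5}}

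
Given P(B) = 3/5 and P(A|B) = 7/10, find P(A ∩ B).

By definition, P(A|B) = P(A ∩ B) / P(B)
So P(A ∩ B) = P(A|B) × P(B)
= 7/10 × 3/5
= 21/50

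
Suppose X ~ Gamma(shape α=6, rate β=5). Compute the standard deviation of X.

For X ~ Gamma(shape α=6, rate β=5):
Var(X) = \frac{6}{25}
SD(X) = √(Var(X)) = √(\frac{6}{25}) = \frac{\sqrt{6}}{5}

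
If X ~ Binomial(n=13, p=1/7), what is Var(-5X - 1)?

For X ~ Binomial(n=13, p=1/7):
Var(X) = \frac{78}{49}
Var(-5X - 1) = (-5)² × Var(X) = 25 × \frac{78}{49} = \frac{1950}{49}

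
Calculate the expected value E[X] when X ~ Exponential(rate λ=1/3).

For X ~ Exponential(rate λ=1/3), the expected value is:
E[X] = 3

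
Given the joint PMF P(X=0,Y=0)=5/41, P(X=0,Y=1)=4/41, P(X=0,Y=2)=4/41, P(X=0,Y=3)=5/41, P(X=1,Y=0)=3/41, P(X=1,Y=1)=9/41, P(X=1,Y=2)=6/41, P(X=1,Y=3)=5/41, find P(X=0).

P(X=0) = P(X=0,Y=0) + P(X=0,Y=1) + P(X=0,Y=2) + P(X=0,Y=3)
= 5/41 + 4/41 + 4/41 + 5/41
= 18/41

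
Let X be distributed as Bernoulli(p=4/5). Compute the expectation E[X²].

Using the identity E[X²] = Var(X) + (E[X])²:
E[X] = \frac{4}{5}
Var(X) = \frac{4}{25}
E[X²] = \frac{4}{25} + (\frac{4}{5})²
= \frac{4}{5}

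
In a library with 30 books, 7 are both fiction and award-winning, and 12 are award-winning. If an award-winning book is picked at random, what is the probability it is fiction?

P(A ∩ B) = 7/30
P(B) = 12/30 = 2/5
P(A|B) = P(A ∩ B) / P(B) = (7/30) / (2/5) = 7/12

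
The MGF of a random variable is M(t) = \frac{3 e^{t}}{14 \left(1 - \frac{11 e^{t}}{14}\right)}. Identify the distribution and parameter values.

The MGF M(t) = \frac{3 e^{t}}{14 \left(1 - \frac{11 e^{t}}{14}\right)} is the standard form for the Geometric distribution.
Comparing with the known MGF formula identifies: Geometric(p=3/14), X = trial number of first success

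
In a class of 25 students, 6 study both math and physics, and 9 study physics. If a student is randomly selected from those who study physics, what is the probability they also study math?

P(A ∩ B) = 6/25
P(B) = 9/25
P(A|B) = P(A ∩ B) / P(B) = (6/25) / (9/25) = 2/3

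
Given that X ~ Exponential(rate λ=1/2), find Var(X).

For X ~ Exponential(rate λ=1/2):
Var(X) = 4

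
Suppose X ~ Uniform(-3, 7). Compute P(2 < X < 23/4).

P(2 < X < 23/4) = ∫_{2}^{23/4} f(x) dx
where f(x) = \frac{1}{10}
= \frac{3}{8}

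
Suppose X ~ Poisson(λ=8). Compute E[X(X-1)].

E[X(X-1)] = E[X² - X] = E[X²] - E[X]
E[X] = 8
E[X²] = Var(X) + (E[X])² = 8 + (8)² = 72
E[X(X-1)] = 72 - 8 = 64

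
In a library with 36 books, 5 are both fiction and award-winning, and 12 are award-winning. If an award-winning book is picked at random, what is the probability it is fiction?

P(A ∩ B) = 5/36
P(B) = 12/36 = 1/3
P(A|B) = P(A ∩ B) / P(B) = (5/36) / (1/3) = 5/12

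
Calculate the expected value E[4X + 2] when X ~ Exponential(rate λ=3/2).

For X ~ Exponential(rate λ=3/2):
E[X] = \frac{2}{3}
E[4X + 2] = 4 × E[X] + 2 = \frac{14}{3}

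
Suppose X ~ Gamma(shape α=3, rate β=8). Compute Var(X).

For X ~ Gamma(shape α=3, rate β=8):
Var(X) = \frac{3}{64}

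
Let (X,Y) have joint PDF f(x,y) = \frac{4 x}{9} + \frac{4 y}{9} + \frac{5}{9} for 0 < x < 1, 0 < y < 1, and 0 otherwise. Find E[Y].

E[Y] = ∫_0^1 ∫_0^1 y × f(x,y) dx dy
= \frac{29}{54}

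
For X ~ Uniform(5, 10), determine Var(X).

For X ~ Uniform(5, 10):
Var(X) = \frac{25}{12}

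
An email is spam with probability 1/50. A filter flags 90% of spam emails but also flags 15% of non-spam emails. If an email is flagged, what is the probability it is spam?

Let D = the rare event, + = positive/flagged.
P(D) = 1/50
P(+|D) = 90/100 = 9/10
P(+|D') = 15/100 = 3/20
P(+) = P(+|D)P(D) + P(+|D')P(D')
     = \frac{9}{10} × \frac{1}{50} + \frac{3}{20} × \frac{49}{50}
     = \frac{33}{200}
P(D|+) = P(+|D)P(D)/P(+) = \frac{6}{55}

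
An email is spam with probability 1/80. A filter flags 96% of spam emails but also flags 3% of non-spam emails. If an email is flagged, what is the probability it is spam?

Let D = the rare event, + = positive/flagged.
P(D) = 1/80
P(+|D) = 96/100 = 24/25
P(+|D') = 3/100
P(+) = P(+|D)P(D) + P(+|D')P(D')
     = \frac{24}{25} × \frac{1}{80} + \frac{3}{100} × \frac{79}{80}
     = \frac{333}{8000}
P(D|+) = P(+|D)P(D)/P(+) = \frac{32}{111}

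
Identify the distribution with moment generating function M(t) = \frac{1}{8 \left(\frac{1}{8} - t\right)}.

The MGF M(t) = \frac{1}{8 \left(\frac{1}{8} - t\right)} is the standard form for the Exponential distribution.
Comparing with the known MGF formula identifies: Exponential(rate λ=1/8)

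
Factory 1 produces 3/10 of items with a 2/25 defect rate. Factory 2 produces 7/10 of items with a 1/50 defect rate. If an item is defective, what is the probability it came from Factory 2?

Using Bayes' theorem:
P(F1) = 3/10, P(D|F1) = 2/25
P(F2) = 7/10, P(D|F2) = 1/50
P(D) = P(D|F1)P(F1) + P(D|F2)P(F2)
     = \frac{19}{500}
P(F2|D) = P(D|F2)P(F2) / P(D)
= \frac{7}{19}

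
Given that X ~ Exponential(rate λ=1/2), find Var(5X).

For X ~ Exponential(rate λ=1/2):
Var(X) = 4
Var(5X) = (5)² × Var(X) = 25 × 4 = 100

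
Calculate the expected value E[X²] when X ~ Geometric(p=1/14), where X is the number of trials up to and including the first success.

Using the identity E[X²] = Var(X) + (E[X])²:
E[X] = 14
Var(X) = 182
E[X²] = 182 + (14)²
= 378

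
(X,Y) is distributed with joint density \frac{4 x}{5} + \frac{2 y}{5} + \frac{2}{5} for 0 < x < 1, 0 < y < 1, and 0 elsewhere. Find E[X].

E[X] = ∫_0^1 ∫_0^1 x × f(x,y) dy dx
= ∫_0^1 ∫_0^1 x × (\frac{4 x}{5} + \frac{2 y}{5} + \frac{2}{5}) dy dx
= \frac{17}{30}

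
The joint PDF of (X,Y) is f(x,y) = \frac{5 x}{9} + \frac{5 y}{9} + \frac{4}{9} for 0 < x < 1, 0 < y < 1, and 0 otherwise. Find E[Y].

E[Y] = ∫_0^1 ∫_0^1 y × f(x,y) dx dy
= \frac{59}{108}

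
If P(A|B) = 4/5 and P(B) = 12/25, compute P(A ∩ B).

By definition, P(A|B) = P(A ∩ B) / P(B)
So P(A ∩ B) = P(A|B) × P(B)
= 4/5 × 12/25
= 48/125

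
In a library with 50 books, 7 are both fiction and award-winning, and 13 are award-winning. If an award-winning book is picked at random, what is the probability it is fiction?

P(A ∩ B) = 7/50
P(B) = 13/50
P(A|B) = P(A ∩ B) / P(B) = (7/50) / (13/50) = 7/13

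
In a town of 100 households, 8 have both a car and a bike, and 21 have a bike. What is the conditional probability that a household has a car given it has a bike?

P(A ∩ B) = 8/100 = 2/25
P(B) = 21/100
P(A|B) = P(A ∩ B) / P(B) = (2/25) / (21/100) = 8/21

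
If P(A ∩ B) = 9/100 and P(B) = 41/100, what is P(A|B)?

P(A|B) = P(A ∩ B) / P(B)
= (9/100) / (41/100)
= 9/41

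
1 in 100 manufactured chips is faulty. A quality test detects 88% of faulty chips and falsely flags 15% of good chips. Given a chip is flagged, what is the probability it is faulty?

Let D = the rare event, + = positive/flagged.
P(D) = 1/100
P(+|D) = 88/100 = 22/25
P(+|D') = 15/100 = 3/20
P(+) = P(+|D)P(D) + P(+|D')P(D')
     = \frac{22}{25} × \frac{1}{100} + \frac{3}{20} × \frac{99}{100}
     = \frac{1573}{10000}
P(D|+) = P(+|D)P(D)/P(+) = \frac{8}{143}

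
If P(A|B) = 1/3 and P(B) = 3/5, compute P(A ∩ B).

By definition, P(A|B) = P(A ∩ B) / P(B)
So P(A ∩ B) = P(A|B) × P(B)
= 1/3 × 3/5
= 1/5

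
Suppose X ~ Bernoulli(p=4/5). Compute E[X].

For X ~ Bernoulli(p=4/5), the expected value is:
E[X] = \frac{4}{5}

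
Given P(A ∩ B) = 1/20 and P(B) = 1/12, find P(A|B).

P(A|B) = P(A ∩ B) / P(B)
= (1/20) / (1/12)
= 3/5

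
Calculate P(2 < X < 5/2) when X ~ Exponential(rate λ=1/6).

P(2 < X < 5/2) = ∫_{2}^{5/2} f(x) dx
where f(x) = \frac{e^{- \frac{x}{6}}}{6}
= - \frac{1}{e^{\frac{5}{12}}} + e^{- \frac{1}{3}}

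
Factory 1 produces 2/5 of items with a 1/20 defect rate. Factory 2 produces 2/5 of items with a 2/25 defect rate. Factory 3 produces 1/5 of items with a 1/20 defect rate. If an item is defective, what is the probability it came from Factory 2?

Using Bayes' theorem:
P(F1) = 2/5, P(D|F1) = 1/20
P(F2) = 2/5, P(D|F2) = 2/25
P(F3) = 1/5, P(D|F3) = 1/20
P(D) = P(D|F1)P(F1) + P(D|F2)P(F2) + P(D|F3)P(F3)
     = \frac{31}{500}
P(F2|D) = P(D|F2)P(F2) / P(D)
= \frac{16}{31}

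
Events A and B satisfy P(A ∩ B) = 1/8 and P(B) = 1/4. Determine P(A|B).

P(A|B) = P(A ∩ B) / P(B)
= (1/8) / (1/4)
= 1/2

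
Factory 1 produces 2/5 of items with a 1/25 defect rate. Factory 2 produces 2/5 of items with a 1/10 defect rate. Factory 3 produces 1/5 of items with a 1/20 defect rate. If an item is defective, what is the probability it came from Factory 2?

Using Bayes' theorem:
P(F1) = 2/5, P(D|F1) = 1/25
P(F2) = 2/5, P(D|F2) = 1/10
P(F3) = 1/5, P(D|F3) = 1/20
P(D) = P(D|F1)P(F1) + P(D|F2)P(F2) + P(D|F3)P(F3)
     = \frac{33}{500}
P(F2|D) = P(D|F2)P(F2) / P(D)
= \frac{20}{33}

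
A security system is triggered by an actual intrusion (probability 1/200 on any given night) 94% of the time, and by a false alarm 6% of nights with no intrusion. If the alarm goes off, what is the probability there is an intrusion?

Let D = the rare event, + = positive/flagged.
P(D) = 1/200
P(+|D) = 94/100 = 47/50
P(+|D') = 6/100 = 3/50
P(+) = P(+|D)P(D) + P(+|D')P(D')
     = \frac{47}{50} × \frac{1}{200} + \frac{3}{50} × \frac{199}{200}
     = \frac{161}{2500}
P(D|+) = P(+|D)P(D)/P(+) = \frac{47}{644}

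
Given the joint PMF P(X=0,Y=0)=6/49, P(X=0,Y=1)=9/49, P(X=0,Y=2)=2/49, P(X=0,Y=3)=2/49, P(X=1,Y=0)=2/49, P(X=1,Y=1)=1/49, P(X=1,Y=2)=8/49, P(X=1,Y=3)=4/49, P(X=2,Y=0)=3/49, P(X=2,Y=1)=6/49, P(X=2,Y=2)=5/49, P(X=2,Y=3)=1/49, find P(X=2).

P(X=2) = P(X=2,Y=0) + P(X=2,Y=1) + P(X=2,Y=2) + P(X=2,Y=3)
= 3/49 + 6/49 + 5/49 + 1/49
= 15/49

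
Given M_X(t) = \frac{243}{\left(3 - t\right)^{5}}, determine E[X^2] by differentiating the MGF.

To find E[X^2], compute M^(2)(0):
M^(1)(t) = \frac{1215}{\left(3 - t\right)^{6}}
M^(2)(t) = \frac{7290}{\left(3 - t\right)^{7}}
M^(2)(0) = \frac{10}{3}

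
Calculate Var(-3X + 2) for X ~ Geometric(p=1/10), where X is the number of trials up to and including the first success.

For X ~ Geometric(p=1/10), where X is the number of trials up to and including the first success:
Var(X) = 90
Var(-3X + 2) = (-3)² × Var(X) = 9 × 90 = 810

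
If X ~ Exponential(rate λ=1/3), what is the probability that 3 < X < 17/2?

P(3 < X < 17/2) = ∫_{3}^{17/2} f(x) dx
where f(x) = \frac{e^{- \frac{x}{3}}}{3}
= - \frac{1}{e^{\frac{17}{6}}} + e^{-1}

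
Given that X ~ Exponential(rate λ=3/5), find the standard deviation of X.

For X ~ Exponential(rate λ=3/5):
Var(X) = \frac{25}{9}
SD(X) = √(Var(X)) = √(\frac{25}{9}) = \frac{5}{3}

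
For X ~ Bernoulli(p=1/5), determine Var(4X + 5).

For X ~ Bernoulli(p=1/5):
Var(X) = \frac{4}{25}
Var(4X + 5) = (4)² × Var(X) = 16 × \frac{4}{25} = \frac{64}{25}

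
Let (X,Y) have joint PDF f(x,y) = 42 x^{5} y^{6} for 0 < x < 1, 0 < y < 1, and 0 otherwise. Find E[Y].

E[Y] = ∫_0^1 ∫_0^1 y × f(x,y) dx dy
= \frac{7}{8}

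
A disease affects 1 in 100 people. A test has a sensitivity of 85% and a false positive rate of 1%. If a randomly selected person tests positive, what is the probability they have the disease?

Let D = the rare event, + = positive/flagged.
P(D) = 1/100
P(+|D) = 85/100 = 17/20
P(+|D') = 1/100
P(+) = P(+|D)P(D) + P(+|D')P(D')
     = \frac{17}{20} × \frac{1}{100} + \frac{1}{100} × \frac{99}{100}
     = \frac{23}{1250}
P(D|+) = P(+|D)P(D)/P(+) = \frac{85}{184}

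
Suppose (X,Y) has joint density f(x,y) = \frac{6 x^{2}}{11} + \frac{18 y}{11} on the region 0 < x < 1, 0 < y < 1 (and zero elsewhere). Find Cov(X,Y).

E[XY] = ∫∫ xy × f(x,y) dx dy = \frac{15}{44}
E[X] = \frac{6}{11}
E[Y] = \frac{7}{11}
Cov(X,Y) = E[XY] - E[X]E[Y] = - \frac{3}{484}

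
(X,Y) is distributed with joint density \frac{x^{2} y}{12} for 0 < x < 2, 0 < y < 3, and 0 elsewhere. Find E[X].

f_X(x) = ∫_0^3 \frac{x^{2} y}{12} dy = \frac{3 x^{2}}{8}
E[X] = ∫_0^2 x × (\frac{3 x^{2}}{8}) dx = \frac{3}{2}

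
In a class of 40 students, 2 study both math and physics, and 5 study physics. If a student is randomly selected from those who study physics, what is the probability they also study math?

P(A ∩ B) = 2/40 = 1/20
P(B) = 5/40 = 1/8
P(A|B) = P(A ∩ B) / P(B) = (1/20) / (1/8) = 2/5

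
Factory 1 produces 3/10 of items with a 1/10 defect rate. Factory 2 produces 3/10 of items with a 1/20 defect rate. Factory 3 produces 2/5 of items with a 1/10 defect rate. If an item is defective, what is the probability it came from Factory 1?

Using Bayes' theorem:
P(F1) = 3/10, P(D|F1) = 1/10
P(F2) = 3/10, P(D|F2) = 1/20
P(F3) = 2/5, P(D|F3) = 1/10
P(D) = P(D|F1)P(F1) + P(D|F2)P(F2) + P(D|F3)P(F3)
     = \frac{17}{200}
P(F1|D) = P(D|F1)P(F1) / P(D)
= \frac{6}{17}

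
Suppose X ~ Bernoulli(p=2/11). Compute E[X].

For X ~ Bernoulli(p=2/11), the expected value is:
E[X] = \frac{2}{11}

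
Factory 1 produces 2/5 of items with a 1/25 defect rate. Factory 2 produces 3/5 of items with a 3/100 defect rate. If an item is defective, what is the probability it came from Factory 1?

Using Bayes' theorem:
P(F1) = 2/5, P(D|F1) = 1/25
P(F2) = 3/5, P(D|F2) = 3/100
P(D) = P(D|F1)P(F1) + P(D|F2)P(F2)
     = \frac{17}{500}
P(F1|D) = P(D|F1)P(F1) / P(D)
= \frac{8}{17}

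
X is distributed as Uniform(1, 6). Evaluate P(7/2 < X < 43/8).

P(7/2 < X < 43/8) = ∫_{7/2}^{43/8} f(x) dx
where f(x) = \frac{1}{5}
= \frac{3}{8}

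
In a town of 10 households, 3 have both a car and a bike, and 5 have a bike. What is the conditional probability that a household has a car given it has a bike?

P(A ∩ B) = 3/10
P(B) = 5/10 = 1/2
P(A|B) = P(A ∩ B) / P(B) = (3/10) / (1/2) = 3/5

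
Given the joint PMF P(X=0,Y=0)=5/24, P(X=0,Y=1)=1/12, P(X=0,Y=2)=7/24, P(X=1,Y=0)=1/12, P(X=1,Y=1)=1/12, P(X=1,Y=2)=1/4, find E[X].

First find marginal of X:
P(X=0) = 7/12
P(X=1) = 5/12
E[X] = 0 × 7/12 + 1 × 5/12 = 5/12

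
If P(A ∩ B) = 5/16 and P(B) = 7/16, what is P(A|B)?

P(A|B) = P(A ∩ B) / P(B)
= (5/16) / (7/16)
= 5/7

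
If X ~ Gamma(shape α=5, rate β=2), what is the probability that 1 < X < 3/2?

P(1 < X < 3/2) = ∫_{1}^{3/2} f(x) dx
where f(x) = \frac{4 x^{4} e^{- 2 x}}{3}
= \frac{-131 + 56 e}{8 e^{3}}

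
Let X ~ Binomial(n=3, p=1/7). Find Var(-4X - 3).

For X ~ Binomial(n=3, p=1/7):
Var(X) = \frac{18}{49}
Var(-4X - 3) = (-4)² × Var(X) = 16 × \frac{18}{49} = \frac{288}{49}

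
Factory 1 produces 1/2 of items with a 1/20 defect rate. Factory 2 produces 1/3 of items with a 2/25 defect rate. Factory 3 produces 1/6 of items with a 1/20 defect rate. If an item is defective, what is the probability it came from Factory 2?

Using Bayes' theorem:
P(F1) = 1/2, P(D|F1) = 1/20
P(F2) = 1/3, P(D|F2) = 2/25
P(F3) = 1/6, P(D|F3) = 1/20
P(D) = P(D|F1)P(F1) + P(D|F2)P(F2) + P(D|F3)P(F3)
     = \frac{3}{50}
P(F2|D) = P(D|F2)P(F2) / P(D)
= \frac{4}{9}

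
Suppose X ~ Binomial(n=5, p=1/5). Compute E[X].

For X ~ Binomial(n=5, p=1/5), the expected value is:
E[X] = 1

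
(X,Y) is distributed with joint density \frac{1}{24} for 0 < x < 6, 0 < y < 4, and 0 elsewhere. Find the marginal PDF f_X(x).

f_X(x) = ∫_0^4 f(x,y) dy
= ∫_0^4 \frac{1}{24} dy
= \frac{1}{6} for 0 < x < 6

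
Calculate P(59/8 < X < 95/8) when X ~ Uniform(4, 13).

P(59/8 < X < 95/8) = ∫_{59/8}^{95/8} f(x) dx
where f(x) = \frac{1}{9}
= \frac{1}{2}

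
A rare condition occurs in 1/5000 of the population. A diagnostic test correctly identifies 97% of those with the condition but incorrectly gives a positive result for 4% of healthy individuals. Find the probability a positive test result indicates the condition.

Let D = the rare event, + = positive/flagged.
P(D) = 1/5000
P(+|D) = 97/100
P(+|D') = 4/100 = 1/25
P(+) = P(+|D)P(D) + P(+|D')P(D')
     = \frac{97}{100} × \frac{1}{5000} + \frac{1}{25} × \frac{4999}{5000}
     = \frac{20093}{500000}
P(D|+) = P(+|D)P(D)/P(+) = \frac{97}{20093}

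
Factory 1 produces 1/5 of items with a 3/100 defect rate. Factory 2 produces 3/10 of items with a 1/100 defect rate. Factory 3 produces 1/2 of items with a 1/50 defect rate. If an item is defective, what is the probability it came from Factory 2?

Using Bayes' theorem:
P(F1) = 1/5, P(D|F1) = 3/100
P(F2) = 3/10, P(D|F2) = 1/100
P(F3) = 1/2, P(D|F3) = 1/50
P(D) = P(D|F1)P(F1) + P(D|F2)P(F2) + P(D|F3)P(F3)
     = \frac{19}{1000}
P(F2|D) = P(D|F2)P(F2) / P(D)
= \frac{3}{19}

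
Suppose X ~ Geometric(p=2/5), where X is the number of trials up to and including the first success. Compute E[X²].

Using the identity E[X²] = Var(X) + (E[X])²:
E[X] = \frac{5}{2}
Var(X) = \frac{15}{4}
E[X²] = \frac{15}{4} + (\frac{5}{2})²
= 10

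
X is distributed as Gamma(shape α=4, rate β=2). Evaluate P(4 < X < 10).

P(4 < X < 10) = ∫_{4}^{10} f(x) dx
where f(x) = \frac{8 x^{3} e^{- 2 x}}{3}
= \frac{-4663 + 379 e^{12}}{3 e^{20}}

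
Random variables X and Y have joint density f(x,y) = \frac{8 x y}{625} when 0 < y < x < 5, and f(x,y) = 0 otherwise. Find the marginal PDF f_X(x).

f_X(x) = ∫_0^x \frac{8 x y}{625} dy = \frac{4 x^{3}}{625}
for 0 < x < 5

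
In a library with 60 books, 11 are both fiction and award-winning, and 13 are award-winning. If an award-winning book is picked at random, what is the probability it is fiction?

P(A ∩ B) = 11/60
P(B) = 13/60
P(A|B) = P(A ∩ B) / P(B) = (11/60) / (13/60) = 11/13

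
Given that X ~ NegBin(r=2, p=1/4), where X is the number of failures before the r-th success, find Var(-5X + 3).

For X ~ NegBin(r=2, p=1/4), where X is the number of failures before the r-th success:
Var(X) = 24
Var(-5X + 3) = (-5)² × Var(X) = 25 × 24 = 600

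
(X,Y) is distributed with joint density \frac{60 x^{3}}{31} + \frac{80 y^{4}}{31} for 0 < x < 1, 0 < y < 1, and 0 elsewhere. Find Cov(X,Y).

E[XY] = ∫∫ xy × f(x,y) dx dy = \frac{38}{93}
E[X] = \frac{20}{31}
E[Y] = \frac{125}{186}
Cov(X,Y) = E[XY] - E[X]E[Y] = - \frac{24}{961}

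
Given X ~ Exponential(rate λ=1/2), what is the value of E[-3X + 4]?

For X ~ Exponential(rate λ=1/2):
E[X] = 2
E[-3X + 4] = -3 × E[X] + 4 = -2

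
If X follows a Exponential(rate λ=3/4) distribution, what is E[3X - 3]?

For X ~ Exponential(rate λ=3/4):
E[X] = \frac{4}{3}
E[3X - 3] = 3 × E[X] - 3 = 1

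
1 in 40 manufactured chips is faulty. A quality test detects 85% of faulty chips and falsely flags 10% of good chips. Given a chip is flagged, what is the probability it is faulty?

Let D = the rare event, + = positive/flagged.
P(D) = 1/40
P(+|D) = 85/100 = 17/20
P(+|D') = 10/100 = 1/10
P(+) = P(+|D)P(D) + P(+|D')P(D')
     = \frac{17}{20} × \frac{1}{40} + \frac{1}{10} × \frac{39}{40}
     = \frac{19}{160}
P(D|+) = P(+|D)P(D)/P(+) = \frac{17}{95}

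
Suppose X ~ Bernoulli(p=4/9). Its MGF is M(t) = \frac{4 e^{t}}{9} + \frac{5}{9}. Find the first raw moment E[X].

To find E[X], compute M^(1)(0):
M^(1)(t) = \frac{4 e^{t}}{9}
M^(1)(0) = \frac{4}{9}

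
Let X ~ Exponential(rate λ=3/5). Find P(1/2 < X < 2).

P(1/2 < X < 2) = ∫_{1/2}^{2} f(x) dx
where f(x) = \frac{3 e^{- \frac{3 x}{5}}}{5}
= - \frac{1}{e^{\frac{6}{5}}} + e^{- \frac{3}{10}}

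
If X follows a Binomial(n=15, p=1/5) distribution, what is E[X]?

For X ~ Binomial(n=15, p=1/5), the expected value is:
E[X] = 3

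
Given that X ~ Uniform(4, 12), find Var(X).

For X ~ Uniform(4, 12):
Var(X) = \frac{16}{3}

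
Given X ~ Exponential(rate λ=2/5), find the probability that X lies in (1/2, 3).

P(1/2 < X < 3) = ∫_{1/2}^{3} f(x) dx
where f(x) = \frac{2 e^{- \frac{2 x}{5}}}{5}
= - \frac{1 - e}{e^{\frac{6}{5}}}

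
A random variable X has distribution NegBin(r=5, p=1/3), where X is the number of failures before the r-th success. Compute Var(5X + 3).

For X ~ NegBin(r=5, p=1/3), where X is the number of failures before the r-th success:
Var(X) = 30
Var(5X + 3) = (5)² × Var(X) = 25 × 30 = 750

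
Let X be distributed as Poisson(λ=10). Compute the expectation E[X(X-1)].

E[X(X-1)] = E[X² - X] = E[X²] - E[X]
E[X] = 10
E[X²] = Var(X) + (E[X])² = 10 + (10)² = 110
E[X(X-1)] = 110 - 10 = 100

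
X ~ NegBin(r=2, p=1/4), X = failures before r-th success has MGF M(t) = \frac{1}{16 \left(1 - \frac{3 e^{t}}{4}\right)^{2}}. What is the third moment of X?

To find E[X^3], compute M^(3)(0):
M^(1)(t) = \frac{3 e^{t}}{32 \left(1 - \frac{3 e^{t}}{4}\right)^{3}}
M^(2)(t) = \frac{3 e^{t}}{32 \left(1 - \frac{3 e^{t}}{4}\right)^{3}} + \frac{27 e^{2 t}}{128 \left(1 - \frac{3 e^{t}}{4}\right)^{4}}
M^(3)(t) = \frac{3 e^{t}}{32 \left(1 - \frac{3 e^{t}}{4}\right)^{3}} + \frac{81 e^{2 t}}{128 \left(1 - \frac{3 e^{t}}{4}\right)^{4}} + \frac{81 e^{3 t}}{128 \left(1 - \frac{3 e^{t}}{4}\right)^{5}}
M^(3)(0) = 816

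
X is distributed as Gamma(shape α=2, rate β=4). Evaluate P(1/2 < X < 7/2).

P(1/2 < X < 7/2) = ∫_{1/2}^{7/2} f(x) dx
where f(x) = 16 x e^{- 4 x}
= \frac{3 \left(-5 + e^{12}\right)}{e^{14}}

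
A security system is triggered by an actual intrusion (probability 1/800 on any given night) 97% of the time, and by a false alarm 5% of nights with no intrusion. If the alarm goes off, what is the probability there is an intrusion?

Let D = the rare event, + = positive/flagged.
P(D) = 1/800
P(+|D) = 97/100
P(+|D') = 5/100 = 1/20
P(+) = P(+|D)P(D) + P(+|D')P(D')
     = \frac{97}{100} × \frac{1}{800} + \frac{1}{20} × \frac{799}{800}
     = \frac{1023}{20000}
P(D|+) = P(+|D)P(D)/P(+) = \frac{97}{4092}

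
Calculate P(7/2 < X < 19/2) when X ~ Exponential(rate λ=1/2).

P(7/2 < X < 19/2) = ∫_{7/2}^{19/2} f(x) dx
where f(x) = \frac{e^{- \frac{x}{2}}}{2}
= - \frac{1 - e^{3}}{e^{\frac{19}{4}}}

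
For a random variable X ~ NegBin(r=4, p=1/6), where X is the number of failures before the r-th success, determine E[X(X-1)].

E[X(X-1)] = E[X² - X] = E[X²] - E[X]
E[X] = 20
E[X²] = Var(X) + (E[X])² = 120 + (20)² = 520
E[X(X-1)] = 520 - 20 = 500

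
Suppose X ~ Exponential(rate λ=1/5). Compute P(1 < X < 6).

P(1 < X < 6) = ∫_{1}^{6} f(x) dx
where f(x) = \frac{e^{- \frac{x}{5}}}{5}
= - \frac{1 - e}{e^{\frac{6}{5}}}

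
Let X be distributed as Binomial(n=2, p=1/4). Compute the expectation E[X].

For X ~ Binomial(n=2, p=1/4), the expected value is:
E[X] = \frac{1}{2}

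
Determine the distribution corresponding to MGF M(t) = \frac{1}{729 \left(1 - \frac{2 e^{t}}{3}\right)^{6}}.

The MGF M(t) = \frac{1}{729 \left(1 - \frac{2 e^{t}}{3}\right)^{6}} is the standard form for the NegativeBinomial distribution.
Comparing with the known MGF formula identifies: NegBin(r=6, p=1/3), X = failures before r-th success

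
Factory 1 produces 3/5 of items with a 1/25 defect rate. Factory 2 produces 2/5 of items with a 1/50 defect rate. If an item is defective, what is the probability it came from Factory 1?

Using Bayes' theorem:
P(F1) = 3/5, P(D|F1) = 1/25
P(F2) = 2/5, P(D|F2) = 1/50
P(D) = P(D|F1)P(F1) + P(D|F2)P(F2)
     = \frac{4}{125}
P(F1|D) = P(D|F1)P(F1) / P(D)
= \frac{3}{4}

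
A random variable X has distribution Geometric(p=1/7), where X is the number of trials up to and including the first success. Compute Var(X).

For X ~ Geometric(p=1/7), where X is the number of trials up to and including the first success:
Var(X) = 42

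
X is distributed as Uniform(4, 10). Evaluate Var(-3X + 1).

For X ~ Uniform(4, 10):
Var(X) = 3
Var(-3X + 1) = (-3)² × Var(X) = 9 × 3 = 27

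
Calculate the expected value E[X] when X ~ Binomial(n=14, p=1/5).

For X ~ Binomial(n=14, p=1/5), the expected value is:
E[X] = \frac{14}{5}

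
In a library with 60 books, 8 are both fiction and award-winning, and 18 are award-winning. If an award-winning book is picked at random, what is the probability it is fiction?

P(A ∩ B) = 8/60 = 2/15
P(B) = 18/60 = 3/10
P(A|B) = P(A ∩ B) / P(B) = (2/15) / (3/10) = 4/9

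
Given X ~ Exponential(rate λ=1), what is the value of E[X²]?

Using the identity E[X²] = Var(X) + (E[X])²:
E[X] = 1
Var(X) = 1
E[X²] = 1 + (1)²
= 2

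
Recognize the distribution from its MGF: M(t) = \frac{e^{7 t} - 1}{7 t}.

The MGF M(t) = \frac{e^{7 t} - 1}{7 t} is the standard form for the Uniform distribution.
Comparing with the known MGF formula identifies: Uniform(0, 7)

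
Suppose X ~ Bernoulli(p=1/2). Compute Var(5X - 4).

For X ~ Bernoulli(p=1/2):
Var(X) = \frac{1}{4}
Var(5X - 4) = (5)² × Var(X) = 25 × \frac{1}{4} = \frac{25}{4}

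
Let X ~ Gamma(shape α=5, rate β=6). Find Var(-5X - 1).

For X ~ Gamma(shape α=5, rate β=6):
Var(X) = \frac{5}{36}
Var(-5X - 1) = (-5)² × Var(X) = 25 × \frac{5}{36} = \frac{125}{36}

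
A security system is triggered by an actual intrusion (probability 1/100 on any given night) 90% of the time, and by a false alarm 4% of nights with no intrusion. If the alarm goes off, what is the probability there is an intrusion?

Let D = the rare event, + = positive/flagged.
P(D) = 1/100
P(+|D) = 90/100 = 9/10
P(+|D') = 4/100 = 1/25
P(+) = P(+|D)P(D) + P(+|D')P(D')
     = \frac{9}{10} × \frac{1}{100} + \frac{1}{25} × \frac{99}{100}
     = \frac{243}{5000}
P(D|+) = P(+|D)P(D)/P(+) = \frac{5}{27}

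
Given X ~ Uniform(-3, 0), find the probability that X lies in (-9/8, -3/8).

P(-9/8 < X < -3/8) = ∫_{-9/8}^{-3/8} f(x) dx
where f(x) = \frac{1}{3}
= \frac{1}{4}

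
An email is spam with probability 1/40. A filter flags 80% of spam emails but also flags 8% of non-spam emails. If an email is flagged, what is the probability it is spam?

Let D = the rare event, + = positive/flagged.
P(D) = 1/40
P(+|D) = 80/100 = 4/5
P(+|D') = 8/100 = 2/25
P(+) = P(+|D)P(D) + P(+|D')P(D')
     = \frac{4}{5} × \frac{1}{40} + \frac{2}{25} × \frac{39}{40}
     = \frac{49}{500}
P(D|+) = P(+|D)P(D)/P(+) = \frac{10}{49}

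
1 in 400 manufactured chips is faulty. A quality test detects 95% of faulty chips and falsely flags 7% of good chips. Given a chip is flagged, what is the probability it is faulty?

Let D = the rare event, + = positive/flagged.
P(D) = 1/400
P(+|D) = 95/100 = 19/20
P(+|D') = 7/100
P(+) = P(+|D)P(D) + P(+|D')P(D')
     = \frac{19}{20} × \frac{1}{400} + \frac{7}{100} × \frac{399}{400}
     = \frac{361}{5000}
P(D|+) = P(+|D)P(D)/P(+) = \frac{5}{152}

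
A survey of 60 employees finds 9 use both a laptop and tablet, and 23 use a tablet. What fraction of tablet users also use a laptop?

P(A ∩ B) = 9/60 = 3/20
P(B) = 23/60
P(A|B) = P(A ∩ B) / P(B) = (3/20) / (23/60) = 9/23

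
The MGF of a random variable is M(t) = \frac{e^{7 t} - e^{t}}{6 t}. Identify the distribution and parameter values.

The MGF M(t) = \frac{e^{7 t} - e^{t}}{6 t} is the standard form for the Uniform distribution.
Comparing with the known MGF formula identifies: Uniform(1, 7)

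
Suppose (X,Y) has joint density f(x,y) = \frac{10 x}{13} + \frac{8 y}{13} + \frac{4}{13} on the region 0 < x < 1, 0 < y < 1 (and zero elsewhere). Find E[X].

E[X] = ∫_0^1 ∫_0^1 x × f(x,y) dy dx
= ∫_0^1 ∫_0^1 x × (\frac{10 x}{13} + \frac{8 y}{13} + \frac{4}{13}) dy dx
= \frac{22}{39}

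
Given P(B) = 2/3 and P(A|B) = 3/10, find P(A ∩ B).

By definition, P(A|B) = P(A ∩ B) / P(B)
So P(A ∩ B) = P(A|B) × P(B)
= 3/10 × 2/3
= 1/5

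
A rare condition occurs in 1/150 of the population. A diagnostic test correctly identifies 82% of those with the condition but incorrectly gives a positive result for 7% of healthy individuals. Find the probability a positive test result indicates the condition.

Let D = the rare event, + = positive/flagged.
P(D) = 1/150
P(+|D) = 82/100 = 41/50
P(+|D') = 7/100
P(+) = P(+|D)P(D) + P(+|D')P(D')
     = \frac{41}{50} × \frac{1}{150} + \frac{7}{100} × \frac{149}{150}
     = \frac{3}{40}
P(D|+) = P(+|D)P(D)/P(+) = \frac{82}{1125}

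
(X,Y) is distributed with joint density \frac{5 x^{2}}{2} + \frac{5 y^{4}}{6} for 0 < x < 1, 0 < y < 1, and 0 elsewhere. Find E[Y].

E[Y] = ∫_0^1 ∫_0^1 y × f(x,y) dx dy
= \frac{5}{9}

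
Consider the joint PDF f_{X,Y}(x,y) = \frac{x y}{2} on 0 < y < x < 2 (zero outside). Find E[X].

f_X(x) = ∫_0^x \frac{x y}{2} dy = \frac{x^{3}}{4}
E[X] = ∫_0^2 x × (\frac{x^{3}}{4}) dx = \frac{8}{5}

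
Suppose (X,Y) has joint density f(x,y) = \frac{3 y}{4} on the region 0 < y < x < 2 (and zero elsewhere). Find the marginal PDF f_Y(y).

f_Y(y) = ∫_y^2 \frac{3 y}{4} dx = \frac{3 y \left(2 - y\right)}{4}
for 0 < y < 2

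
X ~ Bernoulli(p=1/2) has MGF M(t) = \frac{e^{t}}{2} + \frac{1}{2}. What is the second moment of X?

To find E[X^2], compute M^(2)(0):
M^(1)(t) = \frac{e^{t}}{2}
M^(2)(t) = \frac{e^{t}}{2}
M^(2)(0) = \frac{1}{2}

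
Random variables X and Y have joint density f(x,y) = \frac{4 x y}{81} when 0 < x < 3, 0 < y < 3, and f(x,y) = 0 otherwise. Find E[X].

f_X(x) = ∫_0^3 \frac{4 x y}{81} dy = \frac{2 x}{9}
E[X] = ∫_0^3 x × (\frac{2 x}{9}) dx = 2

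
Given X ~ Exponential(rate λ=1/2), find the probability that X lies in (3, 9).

P(3 < X < 9) = ∫_{3}^{9} f(x) dx
where f(x) = \frac{e^{- \frac{x}{2}}}{2}
= - \frac{1 - e^{3}}{e^{\frac{9}{2}}}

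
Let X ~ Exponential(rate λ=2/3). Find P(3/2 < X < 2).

P(3/2 < X < 2) = ∫_{3/2}^{2} f(x) dx
where f(x) = \frac{2 e^{- \frac{2 x}{3}}}{3}
= - \frac{1}{e^{\frac{4}{3}}} + e^{-1}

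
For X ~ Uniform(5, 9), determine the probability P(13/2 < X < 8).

P(13/2 < X < 8) = ∫_{13/2}^{8} f(x) dx
where f(x) = \frac{1}{4}
= \frac{3}{8}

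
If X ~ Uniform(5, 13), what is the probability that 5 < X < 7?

P(5 < X < 7) = ∫_{5}^{7} f(x) dx
where f(x) = \frac{1}{8}
= \frac{1}{4}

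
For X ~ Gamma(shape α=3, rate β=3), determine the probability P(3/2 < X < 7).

P(3/2 < X < 7) = ∫_{3/2}^{7} f(x) dx
where f(x) = \frac{27 x^{2} e^{- 3 x}}{2}
= - \frac{485}{2 e^{21}} + \frac{125}{8 e^{\frac{9}{2}}}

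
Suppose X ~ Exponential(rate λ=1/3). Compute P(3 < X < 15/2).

P(3 < X < 15/2) = ∫_{3}^{15/2} f(x) dx
where f(x) = \frac{e^{- \frac{x}{3}}}{3}
= - \frac{1}{e^{\frac{5}{2}}} + e^{-1}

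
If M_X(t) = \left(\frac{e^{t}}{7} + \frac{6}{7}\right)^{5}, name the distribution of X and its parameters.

The MGF M(t) = \left(\frac{e^{t}}{7} + \frac{6}{7}\right)^{5} is the standard form for the Binomial distribution.
Comparing with the known MGF formula identifies: Binomial(n=5, p=1/7)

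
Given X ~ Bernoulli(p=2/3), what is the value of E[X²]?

Using the identity E[X²] = Var(X) + (E[X])²:
E[X] = \frac{2}{3}
Var(X) = \frac{2}{9}
E[X²] = \frac{2}{9} + (\frac{2}{3})²
= \frac{2}{3}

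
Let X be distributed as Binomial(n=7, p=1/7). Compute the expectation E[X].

For X ~ Binomial(n=7, p=1/7), the expected value is:
E[X] = 1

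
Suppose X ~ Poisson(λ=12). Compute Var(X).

For X ~ Poisson(λ=12):
Var(X) = 12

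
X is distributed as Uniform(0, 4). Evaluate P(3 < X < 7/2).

P(3 < X < 7/2) = ∫_{3}^{7/2} f(x) dx
where f(x) = \frac{1}{4}
= \frac{1}{8}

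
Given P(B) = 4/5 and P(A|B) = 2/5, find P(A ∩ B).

By definition, P(A|B) = P(A ∩ B) / P(B)
So P(A ∩ B) = P(A|B) × P(B)
= 2/5 × 4/5
= 8/25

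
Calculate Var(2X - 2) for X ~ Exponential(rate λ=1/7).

For X ~ Exponential(rate λ=1/7):
Var(X) = 49
Var(2X - 2) = (2)² × Var(X) = 4 × 49 = 196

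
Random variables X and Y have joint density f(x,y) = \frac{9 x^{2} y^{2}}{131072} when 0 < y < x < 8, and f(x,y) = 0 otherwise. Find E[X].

f_X(x) = ∫_0^x \frac{9 x^{2} y^{2}}{131072} dy = \frac{3 x^{5}}{131072}
E[X] = ∫_0^8 x × (\frac{3 x^{5}}{131072}) dx = \frac{48}{7}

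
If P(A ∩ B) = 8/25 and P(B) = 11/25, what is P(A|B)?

P(A|B) = P(A ∩ B) / P(B)
= (8/25) / (11/25)
= 8/11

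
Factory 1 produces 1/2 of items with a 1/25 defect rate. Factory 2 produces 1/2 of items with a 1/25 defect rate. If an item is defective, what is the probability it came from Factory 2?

Using Bayes' theorem:
P(F1) = 1/2, P(D|F1) = 1/25
P(F2) = 1/2, P(D|F2) = 1/25
P(D) = P(D|F1)P(F1) + P(D|F2)P(F2)
     = \frac{1}{25}
P(F2|D) = P(D|F2)P(F2) / P(D)
= \frac{1}{2}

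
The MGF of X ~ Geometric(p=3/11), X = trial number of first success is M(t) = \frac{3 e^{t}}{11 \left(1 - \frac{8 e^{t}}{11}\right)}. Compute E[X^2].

To find E[X^2], compute M^(2)(0):
M^(1)(t) = \frac{3 e^{t}}{11 \left(1 - \frac{8 e^{t}}{11}\right)} + \frac{24 e^{2 t}}{121 \left(1 - \frac{8 e^{t}}{11}\right)^{2}}
M^(2)(t) = \frac{3 e^{t}}{11 \left(1 - \frac{8 e^{t}}{11}\right)} + \frac{72 e^{2 t}}{121 \left(1 - \frac{8 e^{t}}{11}\right)^{2}} + \frac{384 e^{3 t}}{1331 \left(1 - \frac{8 e^{t}}{11}\right)^{3}}
M^(2)(0) = \frac{209}{9}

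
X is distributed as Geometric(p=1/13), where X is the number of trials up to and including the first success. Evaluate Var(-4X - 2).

For X ~ Geometric(p=1/13), where X is the number of trials up to and including the first success:
Var(X) = 156
Var(-4X - 2) = (-4)² × Var(X) = 16 × 156 = 2496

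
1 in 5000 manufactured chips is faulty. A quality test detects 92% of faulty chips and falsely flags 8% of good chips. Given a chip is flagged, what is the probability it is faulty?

Let D = the rare event, + = positive/flagged.
P(D) = 1/5000
P(+|D) = 92/100 = 23/25
P(+|D') = 8/100 = 2/25
P(+) = P(+|D)P(D) + P(+|D')P(D')
     = \frac{23}{25} × \frac{1}{5000} + \frac{2}{25} × \frac{4999}{5000}
     = \frac{10021}{125000}
P(D|+) = P(+|D)P(D)/P(+) = \frac{23}{10021}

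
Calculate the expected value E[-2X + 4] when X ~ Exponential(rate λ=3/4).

For X ~ Exponential(rate λ=3/4):
E[X] = \frac{4}{3}
E[-2X + 4] = -2 × E[X] + 4 = \frac{4}{3}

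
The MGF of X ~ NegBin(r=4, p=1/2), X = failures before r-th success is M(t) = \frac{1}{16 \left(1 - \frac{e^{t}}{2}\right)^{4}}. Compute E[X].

To find E[X], compute M^(1)(0):
M^(1)(t) = \frac{e^{t}}{8 \left(1 - \frac{e^{t}}{2}\right)^{5}}
M^(1)(0) = 4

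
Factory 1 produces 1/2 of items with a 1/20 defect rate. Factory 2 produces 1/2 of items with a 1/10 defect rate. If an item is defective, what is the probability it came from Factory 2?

Using Bayes' theorem:
P(F1) = 1/2, P(D|F1) = 1/20
P(F2) = 1/2, P(D|F2) = 1/10
P(D) = P(D|F1)P(F1) + P(D|F2)P(F2)
     = \frac{3}{40}
P(F2|D) = P(D|F2)P(F2) / P(D)
= \frac{2}{3}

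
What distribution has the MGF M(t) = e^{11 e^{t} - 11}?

The MGF M(t) = e^{11 e^{t} - 11} is the standard form for the Poisson distribution.
Comparing with the known MGF formula identifies: Poisson(λ=11)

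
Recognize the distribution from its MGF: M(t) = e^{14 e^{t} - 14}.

The MGF M(t) = e^{14 e^{t} - 14} is the standard form for the Poisson distribution.
Comparing with the known MGF formula identifies: Poisson(λ=14)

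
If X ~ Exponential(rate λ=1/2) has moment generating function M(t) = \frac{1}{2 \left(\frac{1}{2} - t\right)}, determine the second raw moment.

To find E[X^2], compute M^(2)(0):
M^(1)(t) = \frac{1}{2 \left(\frac{1}{2} - t\right)^{2}}
M^(2)(t) = \frac{1}{\left(\frac{1}{2} - t\right)^{3}}
M^(2)(0) = 8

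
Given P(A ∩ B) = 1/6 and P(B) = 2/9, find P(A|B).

P(A|B) = P(A ∩ B) / P(B)
= (1/6) / (2/9)
= 3/4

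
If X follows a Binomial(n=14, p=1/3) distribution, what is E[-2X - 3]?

For X ~ Binomial(n=14, p=1/3):
E[X] = \frac{14}{3}
E[-2X - 3] = -2 × E[X] - 3 = - \frac{37}{3}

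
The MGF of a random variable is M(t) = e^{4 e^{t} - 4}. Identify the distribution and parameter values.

The MGF M(t) = e^{4 e^{t} - 4} is the standard form for the Poisson distribution.
Comparing with the known MGF formula identifies: Poisson(λ=4)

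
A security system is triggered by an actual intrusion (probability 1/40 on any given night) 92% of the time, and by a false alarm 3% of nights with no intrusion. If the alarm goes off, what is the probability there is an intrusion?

Let D = the rare event, + = positive/flagged.
P(D) = 1/40
P(+|D) = 92/100 = 23/25
P(+|D') = 3/100
P(+) = P(+|D)P(D) + P(+|D')P(D')
     = \frac{23}{25} × \frac{1}{40} + \frac{3}{100} × \frac{39}{40}
     = \frac{209}{4000}
P(D|+) = P(+|D)P(D)/P(+) = \frac{92}{209}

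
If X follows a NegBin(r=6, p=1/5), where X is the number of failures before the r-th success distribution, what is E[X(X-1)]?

E[X(X-1)] = E[X² - X] = E[X²] - E[X]
E[X] = 24
E[X²] = Var(X) + (E[X])² = 120 + (24)² = 696
E[X(X-1)] = 696 - 24 = 672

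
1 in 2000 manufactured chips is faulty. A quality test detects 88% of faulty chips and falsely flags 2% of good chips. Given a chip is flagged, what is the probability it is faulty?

Let D = the rare event, + = positive/flagged.
P(D) = 1/2000
P(+|D) = 88/100 = 22/25
P(+|D') = 2/100 = 1/50
P(+) = P(+|D)P(D) + P(+|D')P(D')
     = \frac{22}{25} × \frac{1}{2000} + \frac{1}{50} × \frac{1999}{2000}
     = \frac{2043}{100000}
P(D|+) = P(+|D)P(D)/P(+) = \frac{44}{2043}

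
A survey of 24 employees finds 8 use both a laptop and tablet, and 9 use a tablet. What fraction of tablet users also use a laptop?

P(A ∩ B) = 8/24 = 1/3
P(B) = 9/24 = 3/8
P(A|B) = P(A ∩ B) / P(B) = (1/3) / (3/8) = 8/9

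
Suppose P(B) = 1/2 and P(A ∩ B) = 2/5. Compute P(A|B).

P(A|B) = P(A ∩ B) / P(B)
= (2/5) / (1/2)
= 4/5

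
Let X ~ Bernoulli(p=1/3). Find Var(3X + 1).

For X ~ Bernoulli(p=1/3):
Var(X) = \frac{2}{9}
Var(3X + 1) = (3)² × Var(X) = 9 × \frac{2}{9} = 2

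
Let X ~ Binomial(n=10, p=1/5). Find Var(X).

For X ~ Binomial(n=10, p=1/5):
Var(X) = \frac{8}{5}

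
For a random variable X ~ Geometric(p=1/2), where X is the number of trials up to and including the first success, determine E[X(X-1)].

E[X(X-1)] = E[X² - X] = E[X²] - E[X]
E[X] = 2
E[X²] = Var(X) + (E[X])² = 2 + (2)² = 6
E[X(X-1)] = 6 - 2 = 4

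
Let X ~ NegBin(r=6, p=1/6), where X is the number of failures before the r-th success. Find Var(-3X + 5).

For X ~ NegBin(r=6, p=1/6), where X is the number of failures before the r-th success:
Var(X) = 180
Var(-3X + 5) = (-3)² × Var(X) = 9 × 180 = 1620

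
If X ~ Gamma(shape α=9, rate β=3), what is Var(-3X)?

For X ~ Gamma(shape α=9, rate β=3):
Var(X) = 1
Var(-3X) = (-3)² × Var(X) = 9 × 1 = 9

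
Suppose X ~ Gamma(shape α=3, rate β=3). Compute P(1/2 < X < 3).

P(1/2 < X < 3) = ∫_{1/2}^{3} f(x) dx
where f(x) = \frac{27 x^{2} e^{- 3 x}}{2}
= - \frac{101}{2 e^{9}} + \frac{29}{8 e^{\frac{3}{2}}}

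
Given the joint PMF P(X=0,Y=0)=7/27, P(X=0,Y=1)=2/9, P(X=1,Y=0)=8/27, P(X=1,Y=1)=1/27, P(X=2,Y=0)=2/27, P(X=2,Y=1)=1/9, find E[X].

First find marginal of X:
P(X=0) = 13/27
P(X=1) = 1/3
P(X=2) = 5/27
E[X] = 0 × 13/27 + 1 × 1/3 + 2 × 5/27 = 19/27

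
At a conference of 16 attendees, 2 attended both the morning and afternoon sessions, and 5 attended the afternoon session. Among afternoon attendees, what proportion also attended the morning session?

P(A ∩ B) = 2/16 = 1/8
P(B) = 5/16
P(A|B) = P(A ∩ B) / P(B) = (1/8) / (5/16) = 2/5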